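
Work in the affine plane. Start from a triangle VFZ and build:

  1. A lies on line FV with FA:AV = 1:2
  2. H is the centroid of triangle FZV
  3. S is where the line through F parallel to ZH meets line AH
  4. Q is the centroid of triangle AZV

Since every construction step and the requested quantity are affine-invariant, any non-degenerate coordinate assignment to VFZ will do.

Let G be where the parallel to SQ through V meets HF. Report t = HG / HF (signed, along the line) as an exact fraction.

t = -19/8

Assign V = (0, 0), F = (1, 0), Z = (0, 1) — the answer is frame-independent, so this choice is without loss of generality.
1. A lies on line FV with FA:AV = 1:2 ⇒ A = (2/3, 0)
2. H is the centroid of triangle FZV ⇒ H = (1/3, 1/3)
3. S is where the line through F parallel to ZH meets line AH ⇒ S = (4/3, -2/3)
4. Q is the centroid of triangle AZV ⇒ Q = (2/9, 1/3)
through V parallel to SQ: direction (-10/9, 1); meets HF at G = (-5/4, 9/8)
G = H + t·(F−H) with t = -19/8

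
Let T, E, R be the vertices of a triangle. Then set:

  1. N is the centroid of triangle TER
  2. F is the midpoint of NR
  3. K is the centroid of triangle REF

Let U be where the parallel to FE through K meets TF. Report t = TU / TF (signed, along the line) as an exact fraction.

Work in coordinates with T = (0, 0), E = (1, 0), R = (0, 1).
1. N is the centroid of triangle TER ⇒ N = (1/3, 1/3)
2. F is the midpoint of NR ⇒ F = (1/6, 2/3)
3. K is the centroid of triangle REF ⇒ K = (7/18, 5/9)
through K parallel to FE: direction (5/6, -2/3); meets TF at U = (13/72, 13/18)
U = T + t·(F−T) with t = 13/12

t = 13/12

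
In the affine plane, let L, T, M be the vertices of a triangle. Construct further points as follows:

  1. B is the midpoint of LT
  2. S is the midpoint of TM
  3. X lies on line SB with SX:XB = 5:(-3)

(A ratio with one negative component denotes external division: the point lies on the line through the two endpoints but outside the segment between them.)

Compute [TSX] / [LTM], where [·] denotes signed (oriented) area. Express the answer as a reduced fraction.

Choose coordinates L = (0, 0), T = (1, 0), M = (0, 1).
1. B is the midpoint of LT ⇒ B = (1/2, 0)
2. S is the midpoint of TM ⇒ S = (1/2, 1/2)
3. X lies on line SB with SX:XB = 5:(-3) ⇒ X = (1/2, -3/4)
2·[TSX] = 5/8, 2·[LTM] = 1
[TSX]:[LTM] = 5/8:1 = 5/8

[TSX]:[LTM] = 5/8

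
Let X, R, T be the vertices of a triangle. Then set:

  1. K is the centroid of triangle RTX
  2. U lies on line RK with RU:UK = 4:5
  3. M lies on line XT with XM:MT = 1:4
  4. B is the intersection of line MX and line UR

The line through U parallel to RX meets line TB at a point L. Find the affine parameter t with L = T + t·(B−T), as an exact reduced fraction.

t = 46/27

Assign X = (0, 0), R = (1, 0), T = (0, 1) — the answer is frame-independent, so this choice is without loss of generality.
1. K is the centroid of triangle RTX ⇒ K = (1/3, 1/3)
2. U lies on line RK with RU:UK = 4:5 ⇒ U = (19/27, 4/27)
3. M lies on line XT with XM:MT = 1:4 ⇒ M = (0, 1/5)
4. B is the intersection of line MX and line UR ⇒ B = (0, 1/2)
through U parallel to RX: direction (-1, 0); meets TB at L = (0, 4/27)
L = T + t·(B−T) with t = 46/27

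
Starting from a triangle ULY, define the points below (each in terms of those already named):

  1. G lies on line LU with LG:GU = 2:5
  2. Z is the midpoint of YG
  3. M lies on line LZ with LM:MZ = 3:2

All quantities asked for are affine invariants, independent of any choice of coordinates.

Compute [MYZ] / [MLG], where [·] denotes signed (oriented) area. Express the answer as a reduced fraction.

Choose coordinates U = (0, 0), L = (1, 0), Y = (0, 1).
1. G lies on line LU with LG:GU = 2:5 ⇒ G = (5/7, 0)
2. Z is the midpoint of YG ⇒ Z = (5/14, 1/2)
3. M lies on line LZ with LM:MZ = 3:2 ⇒ M = (43/70, 3/10)
2·[MYZ] = 2/35, 2·[MLG] = -3/35
[MYZ]:[MLG] = 2/35:-3/35 = -2/3

[MYZ]:[MLG] = -2/3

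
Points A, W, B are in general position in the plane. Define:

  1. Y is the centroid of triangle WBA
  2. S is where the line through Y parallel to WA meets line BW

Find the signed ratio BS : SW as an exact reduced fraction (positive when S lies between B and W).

BS:SW = 2

Set A = (0, 0), W = (1, 0), B = (0, 1); any affine frame gives the same invariant.
1. Y is the centroid of triangle WBA ⇒ Y = (1/3, 1/3)
2. S is where the line through Y parallel to WA meets line BW ⇒ S = (2/3, 1/3)
S = B + t·(W−B) with t = 2/3, so BS:SW = t:(1−t) = 2/3:1/3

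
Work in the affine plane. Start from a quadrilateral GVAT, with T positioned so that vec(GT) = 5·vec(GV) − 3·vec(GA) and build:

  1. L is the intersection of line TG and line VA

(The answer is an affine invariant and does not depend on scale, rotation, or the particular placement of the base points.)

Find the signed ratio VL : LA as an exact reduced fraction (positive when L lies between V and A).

VL:LA = -3/5

Assign G = (0, 0), V = (1, 0), A = (0, 1), T = (5, -3) — the answer is frame-independent, so this choice is without loss of generality.
1. L is the intersection of line TG and line VA ⇒ L = (5/2, -3/2)
L = V + t·(A−V) with t = -3/2, so VL:LA = t:(1−t) = -3/2:5/2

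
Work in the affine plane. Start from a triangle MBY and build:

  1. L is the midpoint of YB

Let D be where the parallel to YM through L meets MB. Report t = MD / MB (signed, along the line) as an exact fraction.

t = 1/2

Set M = (0, 0), B = (1, 0), Y = (0, 1); any affine frame gives the same invariant.
1. L is the midpoint of YB ⇒ L = (1/2, 1/2)
through L parallel to YM: direction (0, -1); meets MB at D = (1/2, 0)
D = M + t·(B−M) with t = 1/2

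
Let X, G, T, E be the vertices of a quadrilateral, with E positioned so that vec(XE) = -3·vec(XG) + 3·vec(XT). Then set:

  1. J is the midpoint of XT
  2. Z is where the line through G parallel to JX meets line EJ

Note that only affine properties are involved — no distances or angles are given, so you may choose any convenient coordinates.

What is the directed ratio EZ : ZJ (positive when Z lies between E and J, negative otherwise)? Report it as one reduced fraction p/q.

Assign X = (0, 0), G = (1, 0), T = (0, 1), E = (-3, 3) — the answer is frame-independent, so this choice is without loss of generality.
1. J is the midpoint of XT ⇒ J = (0, 1/2)
2. Z is where the line through G parallel to JX meets line EJ ⇒ Z = (1, -1/3)
Z = E + t·(J−E) with t = 4/3, so EZ:ZJ = t:(1−t) = 4/3:-1/3

EZ:ZJ = -4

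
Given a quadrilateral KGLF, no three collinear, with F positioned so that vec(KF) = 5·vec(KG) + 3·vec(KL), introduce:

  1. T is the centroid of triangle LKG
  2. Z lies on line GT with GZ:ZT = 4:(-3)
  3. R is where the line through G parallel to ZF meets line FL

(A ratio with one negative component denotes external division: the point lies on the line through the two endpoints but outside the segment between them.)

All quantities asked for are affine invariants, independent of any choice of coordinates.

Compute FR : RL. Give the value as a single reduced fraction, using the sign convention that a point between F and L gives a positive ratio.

Assign K = (0, 0), G = (1, 0), L = (0, 1), F = (5, 3) — the answer is frame-independent, so this choice is without loss of generality.
1. T is the centroid of triangle LKG ⇒ T = (1/3, 1/3)
2. Z lies on line GT with GZ:ZT = 4:(-3) ⇒ Z = (-5/3, 4/3)
3. R is where the line through G parallel to ZF meets line FL ⇒ R = (-25/3, -7/3)
R = F + t·(L−F) with t = 8/3, so FR:RL = t:(1−t) = 8/3:-5/3

FR:RL = -8/5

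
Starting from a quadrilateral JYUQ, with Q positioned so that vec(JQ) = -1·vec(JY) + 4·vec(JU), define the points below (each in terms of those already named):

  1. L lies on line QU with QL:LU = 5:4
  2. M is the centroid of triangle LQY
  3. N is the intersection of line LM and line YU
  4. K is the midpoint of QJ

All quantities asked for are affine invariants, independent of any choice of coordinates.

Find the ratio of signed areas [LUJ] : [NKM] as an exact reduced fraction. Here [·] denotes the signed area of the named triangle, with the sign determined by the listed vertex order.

[LUJ]:[NKM] = -4/13

Choose coordinates J = (0, 0), Y = (1, 0), U = (0, 1), Q = (-1, 4).
1. L lies on line QU with QL:LU = 5:4 ⇒ L = (-4/9, 7/3)
2. M is the centroid of triangle LQY ⇒ M = (-4/27, 19/9)
3. N is the intersection of line LM and line YU ⇒ N = (-4, 5)
4. K is the midpoint of QJ ⇒ K = (-1/2, 2)
2·[LUJ] = -4/9, 2·[NKM] = 13/9
[LUJ]:[NKM] = -4/9:13/9 = -4/13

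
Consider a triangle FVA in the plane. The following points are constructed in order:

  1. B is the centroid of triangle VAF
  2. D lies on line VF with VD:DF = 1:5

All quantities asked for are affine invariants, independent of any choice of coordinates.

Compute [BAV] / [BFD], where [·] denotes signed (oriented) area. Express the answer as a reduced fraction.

[BAV]:[BFD] = -6/5

Assign F = (0, 0), V = (1, 0), A = (0, 1) — the answer is frame-independent, so this choice is without loss of generality.
1. B is the centroid of triangle VAF ⇒ B = (1/3, 1/3)
2. D lies on line VF with VD:DF = 1:5 ⇒ D = (5/6, 0)
2·[BAV] = -1/3, 2·[BFD] = 5/18
[BAV]:[BFD] = -1/3:5/18 = -6/5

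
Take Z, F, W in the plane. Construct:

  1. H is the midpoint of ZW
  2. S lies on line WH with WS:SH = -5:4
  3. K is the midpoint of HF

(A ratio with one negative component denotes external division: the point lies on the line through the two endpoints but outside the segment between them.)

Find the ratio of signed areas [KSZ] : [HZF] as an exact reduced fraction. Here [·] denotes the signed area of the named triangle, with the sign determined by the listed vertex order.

Set Z = (0, 0), F = (1, 0), W = (0, 1); any affine frame gives the same invariant.
1. H is the midpoint of ZW ⇒ H = (0, 1/2)
2. S lies on line WH with WS:SH = -5:4 ⇒ S = (0, -3/2)
3. K is the midpoint of HF ⇒ K = (1/2, 1/4)
2·[KSZ] = -3/4, 2·[HZF] = 1/2
[KSZ]:[HZF] = -3/4:1/2 = -3/2

[KSZ]:[HZF] = -3/2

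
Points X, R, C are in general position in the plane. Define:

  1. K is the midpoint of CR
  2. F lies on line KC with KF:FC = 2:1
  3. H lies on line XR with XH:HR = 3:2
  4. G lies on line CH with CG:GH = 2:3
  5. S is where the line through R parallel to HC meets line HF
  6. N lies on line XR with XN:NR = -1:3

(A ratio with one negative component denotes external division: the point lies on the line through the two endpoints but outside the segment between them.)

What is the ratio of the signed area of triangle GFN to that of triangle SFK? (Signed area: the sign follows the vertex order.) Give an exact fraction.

[GFN]:[SFK] = 13/40

Assign X = (0, 0), R = (1, 0), C = (0, 1) — the answer is frame-independent, so this choice is without loss of generality.
1. K is the midpoint of CR ⇒ K = (1/2, 1/2)
2. F lies on line KC with KF:FC = 2:1 ⇒ F = (1/6, 5/6)
3. H lies on line XR with XH:HR = 3:2 ⇒ H = (3/5, 0)
4. G lies on line CH with CG:GH = 2:3 ⇒ G = (6/25, 3/5)
5. S is where the line through R parallel to HC meets line HF ⇒ S = (-2, 5)
6. N lies on line XR with XN:NR = -1:3 ⇒ N = (-1/2, 0)
2·[GFN] = 13/60, 2·[SFK] = 2/3
[GFN]:[SFK] = 13/60:2/3 = 13/40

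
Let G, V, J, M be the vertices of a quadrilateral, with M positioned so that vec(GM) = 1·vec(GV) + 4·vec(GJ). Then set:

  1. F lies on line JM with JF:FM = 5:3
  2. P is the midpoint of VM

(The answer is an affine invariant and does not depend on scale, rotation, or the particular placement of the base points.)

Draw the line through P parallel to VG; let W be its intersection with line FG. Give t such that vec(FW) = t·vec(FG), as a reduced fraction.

Set G = (0, 0), V = (1, 0), J = (0, 1), M = (1, 4); any affine frame gives the same invariant.
1. F lies on line JM with JF:FM = 5:3 ⇒ F = (5/8, 23/8)
2. P is the midpoint of VM ⇒ P = (1, 2)
through P parallel to VG: direction (-1, 0); meets FG at W = (10/23, 2)
W = F + t·(G−F) with t = 7/23

t = 7/23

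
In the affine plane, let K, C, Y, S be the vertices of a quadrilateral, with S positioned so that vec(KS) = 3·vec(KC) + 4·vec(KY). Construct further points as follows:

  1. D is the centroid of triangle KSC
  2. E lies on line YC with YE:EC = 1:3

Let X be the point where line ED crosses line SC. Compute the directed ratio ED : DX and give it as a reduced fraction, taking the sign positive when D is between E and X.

ED:DX = 19/8

Work in coordinates with K = (0, 0), C = (1, 0), Y = (0, 1), S = (3, 4).
1. D is the centroid of triangle KSC ⇒ D = (4/3, 4/3)
2. E lies on line YC with YE:EC = 1:3 ⇒ E = (1/4, 3/4)
line ED meets SC at X = (34/19, 30/19)
D = E + t·(X−E) with t = 19/27, so ED:DX = 19/27:8/27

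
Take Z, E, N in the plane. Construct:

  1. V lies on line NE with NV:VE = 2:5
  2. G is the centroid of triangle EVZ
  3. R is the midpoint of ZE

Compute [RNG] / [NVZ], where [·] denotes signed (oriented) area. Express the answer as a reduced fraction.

[RNG]:[NVZ] = 1/6

Work in coordinates with Z = (0, 0), E = (1, 0), N = (0, 1).
1. V lies on line NE with NV:VE = 2:5 ⇒ V = (2/7, 5/7)
2. G is the centroid of triangle EVZ ⇒ G = (3/7, 5/21)
3. R is the midpoint of ZE ⇒ R = (1/2, 0)
2·[RNG] = -1/21, 2·[NVZ] = -2/7
[RNG]:[NVZ] = -1/21:-2/7 = 1/6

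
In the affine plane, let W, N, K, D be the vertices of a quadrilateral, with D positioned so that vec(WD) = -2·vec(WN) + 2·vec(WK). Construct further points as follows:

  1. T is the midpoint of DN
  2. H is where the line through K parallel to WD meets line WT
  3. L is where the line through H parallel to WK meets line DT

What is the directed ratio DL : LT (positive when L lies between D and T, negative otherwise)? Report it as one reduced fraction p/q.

Work in coordinates with W = (0, 0), N = (1, 0), K = (0, 1), D = (-2, 2).
1. T is the midpoint of DN ⇒ T = (-1/2, 1)
2. H is where the line through K parallel to WD meets line WT ⇒ H = (-1, 2)
3. L is where the line through H parallel to WK meets line DT ⇒ L = (-1, 4/3)
L = D + t·(T−D) with t = 2/3, so DL:LT = t:(1−t) = 2/3:1/3

DL:LT = 2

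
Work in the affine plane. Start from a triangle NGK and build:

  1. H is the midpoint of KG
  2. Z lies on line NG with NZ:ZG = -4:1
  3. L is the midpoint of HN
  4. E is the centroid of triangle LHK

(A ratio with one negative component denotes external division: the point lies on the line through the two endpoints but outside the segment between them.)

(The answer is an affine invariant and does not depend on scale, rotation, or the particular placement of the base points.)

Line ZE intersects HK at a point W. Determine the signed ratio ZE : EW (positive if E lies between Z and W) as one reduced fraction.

Work in coordinates with N = (0, 0), G = (1, 0), K = (0, 1).
1. H is the midpoint of KG ⇒ H = (1/2, 1/2)
2. Z lies on line NG with NZ:ZG = -4:1 ⇒ Z = (4/3, 0)
3. L is the midpoint of HN ⇒ L = (1/4, 1/4)
4. E is the centroid of triangle LHK ⇒ E = (1/4, 7/12)
line ZE meets HK at W = (11/18, 7/18)
E = Z + t·(W−Z) with t = 3/2, so ZE:EW = 3/2:-1/2

ZE:EW = -3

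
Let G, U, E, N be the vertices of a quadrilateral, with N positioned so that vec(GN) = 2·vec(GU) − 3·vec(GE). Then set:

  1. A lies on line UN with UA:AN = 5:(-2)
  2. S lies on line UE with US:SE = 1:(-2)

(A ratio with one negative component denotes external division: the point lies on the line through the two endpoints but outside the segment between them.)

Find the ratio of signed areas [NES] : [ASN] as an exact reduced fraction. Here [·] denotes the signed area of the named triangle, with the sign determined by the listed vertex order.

[NES]:[ASN] = -3

Assign G = (0, 0), U = (1, 0), E = (0, 1), N = (2, -3) — the answer is frame-independent, so this choice is without loss of generality.
1. A lies on line UN with UA:AN = 5:(-2) ⇒ A = (8/3, -5)
2. S lies on line UE with US:SE = 1:(-2) ⇒ S = (2, -1)
2·[NES] = -4, 2·[ASN] = 4/3
[NES]:[ASN] = -4:4/3 = -3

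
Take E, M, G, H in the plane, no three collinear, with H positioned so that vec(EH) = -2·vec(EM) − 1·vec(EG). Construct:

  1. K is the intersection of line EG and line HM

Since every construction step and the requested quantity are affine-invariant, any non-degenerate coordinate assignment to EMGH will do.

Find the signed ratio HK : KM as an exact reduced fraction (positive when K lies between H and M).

HK:KM = 2

Set E = (0, 0), M = (1, 0), G = (0, 1), H = (-2, -1); any affine frame gives the same invariant.
1. K is the intersection of line EG and line HM ⇒ K = (0, -1/3)
K = H + t·(M−H) with t = 2/3, so HK:KM = t:(1−t) = 2/3:1/3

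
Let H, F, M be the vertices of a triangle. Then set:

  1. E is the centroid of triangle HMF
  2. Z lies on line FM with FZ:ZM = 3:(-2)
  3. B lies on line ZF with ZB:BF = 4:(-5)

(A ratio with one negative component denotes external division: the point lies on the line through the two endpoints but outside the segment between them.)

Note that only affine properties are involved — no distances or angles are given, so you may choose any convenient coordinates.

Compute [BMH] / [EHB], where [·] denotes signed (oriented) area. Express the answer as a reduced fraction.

[BMH]:[EHB] = 42/29

Work in coordinates with H = (0, 0), F = (1, 0), M = (0, 1).
1. E is the centroid of triangle HMF ⇒ E = (1/3, 1/3)
2. Z lies on line FM with FZ:ZM = 3:(-2) ⇒ Z = (-2, 3)
3. B lies on line ZF with ZB:BF = 4:(-5) ⇒ B = (-14, 15)
2·[BMH] = -14, 2·[EHB] = -29/3
[BMH]:[EHB] = -14:-29/3 = 42/29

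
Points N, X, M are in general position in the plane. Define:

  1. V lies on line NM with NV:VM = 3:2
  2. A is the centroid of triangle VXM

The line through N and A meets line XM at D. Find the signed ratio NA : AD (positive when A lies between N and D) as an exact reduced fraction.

Set N = (0, 0), X = (1, 0), M = (0, 1); any affine frame gives the same invariant.
1. V lies on line NM with NV:VM = 3:2 ⇒ V = (0, 3/5)
2. A is the centroid of triangle VXM ⇒ A = (1/3, 8/15)
line NA meets XM at D = (5/13, 8/13)
A = N + t·(D−N) with t = 13/15, so NA:AD = 13/15:2/15

NA:AD = 13/2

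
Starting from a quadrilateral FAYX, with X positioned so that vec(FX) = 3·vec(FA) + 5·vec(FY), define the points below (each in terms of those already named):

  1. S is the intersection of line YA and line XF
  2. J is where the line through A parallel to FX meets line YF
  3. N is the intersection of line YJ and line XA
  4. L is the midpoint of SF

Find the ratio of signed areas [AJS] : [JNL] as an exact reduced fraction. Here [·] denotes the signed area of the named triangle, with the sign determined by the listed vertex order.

Assign F = (0, 0), A = (1, 0), Y = (0, 1), X = (3, 5) — the answer is frame-independent, so this choice is without loss of generality.
1. S is the intersection of line YA and line XF ⇒ S = (3/8, 5/8)
2. J is where the line through A parallel to FX meets line YF ⇒ J = (0, -5/3)
3. N is the intersection of line YJ and line XA ⇒ N = (0, -5/2)
4. L is the midpoint of SF ⇒ L = (3/16, 5/16)
2·[AJS] = -5/3, 2·[JNL] = 5/32
[AJS]:[JNL] = -5/3:5/32 = -32/3

[AJS]:[JNL] = -32/3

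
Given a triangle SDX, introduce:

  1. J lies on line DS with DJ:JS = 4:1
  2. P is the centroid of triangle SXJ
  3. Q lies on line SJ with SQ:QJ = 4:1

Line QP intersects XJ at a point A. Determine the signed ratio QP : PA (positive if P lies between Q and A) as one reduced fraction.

QP:PA = -2/5

Choose coordinates S = (0, 0), D = (1, 0), X = (0, 1).
1. J lies on line DS with DJ:JS = 4:1 ⇒ J = (1/5, 0)
2. P is the centroid of triangle SXJ ⇒ P = (1/15, 1/3)
3. Q lies on line SJ with SQ:QJ = 4:1 ⇒ Q = (4/25, 0)
line QP meets XJ at A = (3/10, -1/2)
P = Q + t·(A−Q) with t = -2/3, so QP:PA = -2/3:5/3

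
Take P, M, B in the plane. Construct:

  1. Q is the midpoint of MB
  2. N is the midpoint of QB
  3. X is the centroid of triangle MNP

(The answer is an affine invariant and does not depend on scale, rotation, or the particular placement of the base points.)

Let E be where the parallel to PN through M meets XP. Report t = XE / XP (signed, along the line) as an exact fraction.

Set P = (0, 0), M = (1, 0), B = (0, 1); any affine frame gives the same invariant.
1. Q is the midpoint of MB ⇒ Q = (1/2, 1/2)
2. N is the midpoint of QB ⇒ N = (1/4, 3/4)
3. X is the centroid of triangle MNP ⇒ X = (5/12, 1/4)
through M parallel to PN: direction (1/4, 3/4); meets XP at E = (5/4, 3/4)
E = X + t·(P−X) with t = -2

t = -2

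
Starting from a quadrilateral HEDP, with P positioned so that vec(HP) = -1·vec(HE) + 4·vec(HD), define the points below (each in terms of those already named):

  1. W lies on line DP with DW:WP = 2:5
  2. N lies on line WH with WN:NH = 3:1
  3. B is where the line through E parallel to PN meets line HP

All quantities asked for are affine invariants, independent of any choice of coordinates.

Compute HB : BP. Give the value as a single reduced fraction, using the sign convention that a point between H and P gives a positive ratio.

Set H = (0, 0), E = (1, 0), D = (0, 1), P = (-1, 4); any affine frame gives the same invariant.
1. W lies on line DP with DW:WP = 2:5 ⇒ W = (-2/7, 13/7)
2. N lies on line WH with WN:NH = 3:1 ⇒ N = (-1/14, 13/28)
3. B is where the line through E parallel to PN meets line HP ⇒ B = (-99/5, 396/5)
B = H + t·(P−H) with t = 99/5, so HB:BP = t:(1−t) = 99/5:-94/5

HB:BP = -99/94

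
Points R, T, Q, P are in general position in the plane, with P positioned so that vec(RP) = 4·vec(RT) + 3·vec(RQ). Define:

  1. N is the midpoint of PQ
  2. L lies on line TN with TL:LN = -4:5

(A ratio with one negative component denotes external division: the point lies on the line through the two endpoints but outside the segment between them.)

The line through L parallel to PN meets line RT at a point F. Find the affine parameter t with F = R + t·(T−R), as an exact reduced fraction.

Choose coordinates R = (0, 0), T = (1, 0), Q = (0, 1), P = (4, 3).
1. N is the midpoint of PQ ⇒ N = (2, 2)
2. L lies on line TN with TL:LN = -4:5 ⇒ L = (-3, -8)
through L parallel to PN: direction (-2, -1); meets RT at F = (13, 0)
F = R + t·(T−R) with t = 13

t = 13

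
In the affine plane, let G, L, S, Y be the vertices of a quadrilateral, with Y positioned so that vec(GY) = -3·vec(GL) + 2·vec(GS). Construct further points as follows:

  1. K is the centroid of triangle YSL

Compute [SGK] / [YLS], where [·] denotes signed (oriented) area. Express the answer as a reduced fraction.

[SGK]:[YLS] = -1/3

Choose coordinates G = (0, 0), L = (1, 0), S = (0, 1), Y = (-3, 2).
1. K is the centroid of triangle YSL ⇒ K = (-2/3, 1)
2·[SGK] = -2/3, 2·[YLS] = 2
[SGK]:[YLS] = -2/3:2 = -1/3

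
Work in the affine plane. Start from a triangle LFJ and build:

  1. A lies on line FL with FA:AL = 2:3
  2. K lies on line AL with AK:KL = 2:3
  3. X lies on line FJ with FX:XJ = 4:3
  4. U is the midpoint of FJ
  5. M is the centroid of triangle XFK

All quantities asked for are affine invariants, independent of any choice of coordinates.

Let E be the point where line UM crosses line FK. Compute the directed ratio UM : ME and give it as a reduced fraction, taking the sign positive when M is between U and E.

UM:ME = 13/8

Work in coordinates with L = (0, 0), F = (1, 0), J = (0, 1).
1. A lies on line FL with FA:AL = 2:3 ⇒ A = (3/5, 0)
2. K lies on line AL with AK:KL = 2:3 ⇒ K = (9/25, 0)
3. X lies on line FJ with FX:XJ = 4:3 ⇒ X = (3/7, 4/7)
4. U is the midpoint of FJ ⇒ U = (1/2, 1/2)
5. M is the centroid of triangle XFK ⇒ M = (313/525, 4/21)
line UM meets FK at E = (213/325, 0)
M = U + t·(E−U) with t = 13/21, so UM:ME = 13/21:8/21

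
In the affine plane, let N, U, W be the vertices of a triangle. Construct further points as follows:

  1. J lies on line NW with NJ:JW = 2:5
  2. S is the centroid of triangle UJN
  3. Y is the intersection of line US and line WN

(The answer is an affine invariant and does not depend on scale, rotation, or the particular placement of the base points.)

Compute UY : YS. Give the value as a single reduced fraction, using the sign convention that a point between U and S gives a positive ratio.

Choose coordinates N = (0, 0), U = (1, 0), W = (0, 1).
1. J lies on line NW with NJ:JW = 2:5 ⇒ J = (0, 2/7)
2. S is the centroid of triangle UJN ⇒ S = (1/3, 2/21)
3. Y is the intersection of line US and line WN ⇒ Y = (0, 1/7)
Y = U + t·(S−U) with t = 3/2, so UY:YS = t:(1−t) = 3/2:-1/2

UY:YS = -3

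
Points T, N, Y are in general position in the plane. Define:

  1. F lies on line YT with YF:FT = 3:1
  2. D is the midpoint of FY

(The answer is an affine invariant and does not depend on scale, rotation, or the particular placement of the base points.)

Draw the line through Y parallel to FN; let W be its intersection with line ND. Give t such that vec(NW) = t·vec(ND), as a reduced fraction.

Work in coordinates with T = (0, 0), N = (1, 0), Y = (0, 1).
1. F lies on line YT with YF:FT = 3:1 ⇒ F = (0, 1/4)
2. D is the midpoint of FY ⇒ D = (0, 5/8)
through Y parallel to FN: direction (1, -1/4); meets ND at W = (-1, 5/4)
W = N + t·(D−N) with t = 2

t = 2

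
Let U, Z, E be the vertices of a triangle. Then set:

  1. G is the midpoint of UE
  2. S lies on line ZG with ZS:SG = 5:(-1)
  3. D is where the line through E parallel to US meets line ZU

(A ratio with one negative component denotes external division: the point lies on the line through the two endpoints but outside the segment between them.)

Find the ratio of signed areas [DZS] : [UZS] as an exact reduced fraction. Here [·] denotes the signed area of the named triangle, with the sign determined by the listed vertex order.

Work in coordinates with U = (0, 0), Z = (1, 0), E = (0, 1).
1. G is the midpoint of UE ⇒ G = (0, 1/2)
2. S lies on line ZG with ZS:SG = 5:(-1) ⇒ S = (-1/4, 5/8)
3. D is where the line through E parallel to US meets line ZU ⇒ D = (2/5, 0)
2·[DZS] = 3/8, 2·[UZS] = 5/8
[DZS]:[UZS] = 3/8:5/8 = 3/5

[DZS]:[UZS] = 3/5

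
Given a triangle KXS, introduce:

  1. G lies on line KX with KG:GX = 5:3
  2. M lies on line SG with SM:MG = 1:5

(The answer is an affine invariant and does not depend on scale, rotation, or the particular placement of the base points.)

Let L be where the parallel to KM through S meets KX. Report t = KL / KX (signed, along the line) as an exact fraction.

Set K = (0, 0), X = (1, 0), S = (0, 1); any affine frame gives the same invariant.
1. G lies on line KX with KG:GX = 5:3 ⇒ G = (5/8, 0)
2. M lies on line SG with SM:MG = 1:5 ⇒ M = (5/48, 5/6)
through S parallel to KM: direction (5/48, 5/6); meets KX at L = (-1/8, 0)
L = K + t·(X−K) with t = -1/8

t = -1/8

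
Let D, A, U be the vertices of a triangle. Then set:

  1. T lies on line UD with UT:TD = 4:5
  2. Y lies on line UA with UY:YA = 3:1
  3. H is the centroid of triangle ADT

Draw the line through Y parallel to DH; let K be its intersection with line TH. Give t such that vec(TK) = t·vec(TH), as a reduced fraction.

t = 13/10

Set D = (0, 0), A = (1, 0), U = (0, 1); any affine frame gives the same invariant.
1. T lies on line UD with UT:TD = 4:5 ⇒ T = (0, 5/9)
2. Y lies on line UA with UY:YA = 3:1 ⇒ Y = (3/4, 1/4)
3. H is the centroid of triangle ADT ⇒ H = (1/3, 5/27)
through Y parallel to DH: direction (1/3, 5/27); meets TH at K = (13/30, 2/27)
K = T + t·(H−T) with t = 13/10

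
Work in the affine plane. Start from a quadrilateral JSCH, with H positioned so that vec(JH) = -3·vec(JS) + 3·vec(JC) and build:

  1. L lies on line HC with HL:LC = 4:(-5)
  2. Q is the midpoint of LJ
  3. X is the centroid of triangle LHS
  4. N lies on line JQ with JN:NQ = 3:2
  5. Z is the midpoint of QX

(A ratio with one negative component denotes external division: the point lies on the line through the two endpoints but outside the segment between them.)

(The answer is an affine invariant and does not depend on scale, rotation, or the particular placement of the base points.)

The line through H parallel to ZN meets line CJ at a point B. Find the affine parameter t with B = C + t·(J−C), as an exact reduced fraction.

Choose coordinates J = (0, 0), S = (1, 0), C = (0, 1), H = (-3, 3).
1. L lies on line HC with HL:LC = 4:(-5) ⇒ L = (-15, 11)
2. Q is the midpoint of LJ ⇒ Q = (-15/2, 11/2)
3. X is the centroid of triangle LHS ⇒ X = (-17/3, 14/3)
4. N lies on line JQ with JN:NQ = 3:2 ⇒ N = (-9/2, 33/10)
5. Z is the midpoint of QX ⇒ Z = (-79/12, 61/12)
through H parallel to ZN: direction (25/12, -107/60); meets CJ at B = (0, 54/125)
B = C + t·(J−C) with t = 71/125

t = 71/125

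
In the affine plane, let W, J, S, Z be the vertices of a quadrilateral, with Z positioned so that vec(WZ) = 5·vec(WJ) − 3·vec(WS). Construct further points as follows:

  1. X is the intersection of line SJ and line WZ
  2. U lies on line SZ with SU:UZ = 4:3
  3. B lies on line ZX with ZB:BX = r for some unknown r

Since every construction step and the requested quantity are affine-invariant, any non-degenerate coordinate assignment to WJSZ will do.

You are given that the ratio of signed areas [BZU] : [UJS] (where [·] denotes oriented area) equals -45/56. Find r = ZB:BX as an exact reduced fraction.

Assign W = (0, 0), J = (1, 0), S = (0, 1), Z = (5, -3) — the answer is frame-independent, so this choice is without loss of generality.
1. X is the intersection of line SJ and line WZ ⇒ X = (5/2, -3/2)
2. U lies on line SZ with SU:UZ = 4:3 ⇒ U = (20/7, -9/7)
3. With ZB:BX = r, write λ = r/(r+1) so B = Z + λ·(X−Z); B is affine-linear in λ
Every point depending on B is an affine combination of B and λ-independent points, so each such coordinate is linear in λ; the λ² term in each signed area is a multiple of (X−Z)×(X−Z) = 0, so 2·[BZU] and 2·[UJS] are each linear in λ. Evaluating at λ=0 and λ=1:
  2·[BZU] = 15/14·λ,   2·[UJS] = -4/7
So [BZU]:[UJS] = (15/14·λ) / (-4/7). Setting this equal to -45/56:
  15/14·λ = -45/56·(-4/7)  ⇒  λ = 3/7
Then r = λ/(1−λ) = (3/7)/(4/7) = 3/4. Check: with r = 3/4, B = (55/14, -33/14) and [BZU]:[UJS] = -45/56 as required.

r = 3/4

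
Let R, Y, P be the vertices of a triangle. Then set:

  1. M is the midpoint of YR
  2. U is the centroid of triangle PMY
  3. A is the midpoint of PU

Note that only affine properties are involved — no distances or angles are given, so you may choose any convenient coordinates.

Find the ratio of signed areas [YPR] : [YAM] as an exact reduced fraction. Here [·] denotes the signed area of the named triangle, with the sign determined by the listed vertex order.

[YPR]:[YAM] = 3

Choose coordinates R = (0, 0), Y = (1, 0), P = (0, 1).
1. M is the midpoint of YR ⇒ M = (1/2, 0)
2. U is the centroid of triangle PMY ⇒ U = (1/2, 1/3)
3. A is the midpoint of PU ⇒ A = (1/4, 2/3)
2·[YPR] = 1, 2·[YAM] = 1/3
[YPR]:[YAM] = 1:1/3 = 3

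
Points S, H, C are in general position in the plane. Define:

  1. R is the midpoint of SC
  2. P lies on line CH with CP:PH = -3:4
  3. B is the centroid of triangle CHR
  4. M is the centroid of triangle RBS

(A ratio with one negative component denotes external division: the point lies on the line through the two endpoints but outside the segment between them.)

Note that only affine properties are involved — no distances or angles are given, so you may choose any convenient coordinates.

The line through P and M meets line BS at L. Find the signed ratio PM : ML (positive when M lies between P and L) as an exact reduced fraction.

PM:ML = 50

Work in coordinates with S = (0, 0), H = (1, 0), C = (0, 1).
1. R is the midpoint of SC ⇒ R = (0, 1/2)
2. P lies on line CH with CP:PH = -3:4 ⇒ P = (-3, 4)
3. B is the centroid of triangle CHR ⇒ B = (1/3, 1/2)
4. M is the centroid of triangle RBS ⇒ M = (1/9, 1/3)
line PM meets BS at L = (13/75, 13/50)
M = P + t·(L−P) with t = 50/51, so PM:ML = 50/51:1/51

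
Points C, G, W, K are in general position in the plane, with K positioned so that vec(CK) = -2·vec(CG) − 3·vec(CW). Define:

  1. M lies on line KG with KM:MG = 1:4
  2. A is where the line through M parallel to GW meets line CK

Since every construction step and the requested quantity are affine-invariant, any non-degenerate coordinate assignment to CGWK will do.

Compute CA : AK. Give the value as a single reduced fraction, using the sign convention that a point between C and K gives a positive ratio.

CA:AK = 19/6

Assign C = (0, 0), G = (1, 0), W = (0, 1), K = (-2, -3) — the answer is frame-independent, so this choice is without loss of generality.
1. M lies on line KG with KM:MG = 1:4 ⇒ M = (-7/5, -12/5)
2. A is where the line through M parallel to GW meets line CK ⇒ A = (-38/25, -57/25)
A = C + t·(K−C) with t = 19/25, so CA:AK = t:(1−t) = 19/25:6/25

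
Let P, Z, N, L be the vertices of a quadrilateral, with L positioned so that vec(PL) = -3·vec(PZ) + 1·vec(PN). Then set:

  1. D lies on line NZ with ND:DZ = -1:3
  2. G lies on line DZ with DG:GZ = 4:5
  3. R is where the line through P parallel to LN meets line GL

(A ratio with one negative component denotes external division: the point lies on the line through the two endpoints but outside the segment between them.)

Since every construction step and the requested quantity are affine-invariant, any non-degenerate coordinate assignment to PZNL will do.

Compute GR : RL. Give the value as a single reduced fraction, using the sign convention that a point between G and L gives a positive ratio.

GR:RL = -5/6

Work in coordinates with P = (0, 0), Z = (1, 0), N = (0, 1), L = (-3, 1).
1. D lies on line NZ with ND:DZ = -1:3 ⇒ D = (-1/2, 3/2)
2. G lies on line DZ with DG:GZ = 4:5 ⇒ G = (1/6, 5/6)
3. R is where the line through P parallel to LN meets line GL ⇒ R = (16, 0)
R = G + t·(L−G) with t = -5, so GR:RL = t:(1−t) = -5:6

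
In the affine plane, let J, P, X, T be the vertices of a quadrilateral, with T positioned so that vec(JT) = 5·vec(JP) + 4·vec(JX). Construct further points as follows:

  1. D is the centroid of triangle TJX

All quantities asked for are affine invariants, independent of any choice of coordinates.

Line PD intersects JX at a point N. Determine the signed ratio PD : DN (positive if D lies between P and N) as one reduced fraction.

Assign J = (0, 0), P = (1, 0), X = (0, 1), T = (5, 4) — the answer is frame-independent, so this choice is without loss of generality.
1. D is the centroid of triangle TJX ⇒ D = (5/3, 5/3)
line PD meets JX at N = (0, -5/2)
D = P + t·(N−P) with t = -2/3, so PD:DN = -2/3:5/3

PD:DN = -2/5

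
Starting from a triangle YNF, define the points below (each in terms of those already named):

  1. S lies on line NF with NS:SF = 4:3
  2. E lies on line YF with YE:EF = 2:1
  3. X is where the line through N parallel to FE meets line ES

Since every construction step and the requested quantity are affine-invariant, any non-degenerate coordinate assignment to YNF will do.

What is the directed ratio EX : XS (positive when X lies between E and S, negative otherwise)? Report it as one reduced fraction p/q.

Assign Y = (0, 0), N = (1, 0), F = (0, 1) — the answer is frame-independent, so this choice is without loss of generality.
1. S lies on line NF with NS:SF = 4:3 ⇒ S = (3/7, 4/7)
2. E lies on line YF with YE:EF = 2:1 ⇒ E = (0, 2/3)
3. X is where the line through N parallel to FE meets line ES ⇒ X = (1, 4/9)
X = E + t·(S−E) with t = 7/3, so EX:XS = t:(1−t) = 7/3:-4/3

EX:XS = -7/4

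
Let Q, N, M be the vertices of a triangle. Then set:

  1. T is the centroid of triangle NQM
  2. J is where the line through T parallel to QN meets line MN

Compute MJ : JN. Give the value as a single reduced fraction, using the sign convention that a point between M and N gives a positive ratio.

MJ:JN = 2

Choose coordinates Q = (0, 0), N = (1, 0), M = (0, 1).
1. T is the centroid of triangle NQM ⇒ T = (1/3, 1/3)
2. J is where the line through T parallel to QN meets line MN ⇒ J = (2/3, 1/3)
J = M + t·(N−M) with t = 2/3, so MJ:JN = t:(1−t) = 2/3:1/3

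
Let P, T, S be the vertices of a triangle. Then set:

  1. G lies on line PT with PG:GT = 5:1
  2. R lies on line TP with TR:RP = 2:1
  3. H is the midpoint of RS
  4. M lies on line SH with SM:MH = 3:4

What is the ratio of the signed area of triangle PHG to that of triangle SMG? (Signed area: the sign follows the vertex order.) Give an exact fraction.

[PHG]:[SMG] = -35/9

Choose coordinates P = (0, 0), T = (1, 0), S = (0, 1).
1. G lies on line PT with PG:GT = 5:1 ⇒ G = (5/6, 0)
2. R lies on line TP with TR:RP = 2:1 ⇒ R = (1/3, 0)
3. H is the midpoint of RS ⇒ H = (1/6, 1/2)
4. M lies on line SH with SM:MH = 3:4 ⇒ M = (1/14, 11/14)
2·[PHG] = -5/12, 2·[SMG] = 3/28
[PHG]:[SMG] = -5/12:3/28 = -35/9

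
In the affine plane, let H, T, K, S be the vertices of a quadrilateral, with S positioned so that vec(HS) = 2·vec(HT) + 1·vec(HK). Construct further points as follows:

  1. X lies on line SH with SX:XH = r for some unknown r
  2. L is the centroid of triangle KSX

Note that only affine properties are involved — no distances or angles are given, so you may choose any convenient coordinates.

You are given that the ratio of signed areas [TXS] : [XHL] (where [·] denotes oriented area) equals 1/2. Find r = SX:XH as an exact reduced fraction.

r = 1/3

Choose coordinates H = (0, 0), T = (1, 0), K = (0, 1), S = (2, 1).
1. With SX:XH = r, write λ = r/(r+1) so X = S + λ·(H−S); X is affine-linear in λ
2. L is the centroid of triangle KSX ⇒ L is an affine combination of earlier points and hence also affine-linear in λ
Every point depending on X is an affine combination of X and λ-independent points, so each such coordinate is linear in λ; the λ² term in each signed area is a multiple of (H−S)×(H−S) = 0, so 2·[TXS] and 2·[XHL] are each linear in λ. Evaluating at λ=0 and λ=1:
  2·[TXS] = −λ,   2·[XHL] = 2/3·λ − 2/3
So [TXS]:[XHL] = (−λ) / (2/3·λ − 2/3). Setting this equal to 1/2:
  −λ = 1/2·(2/3·λ − 2/3)  ⇒  λ = 1/4
Then r = λ/(1−λ) = (1/4)/(3/4) = 1/3. Check: with r = 1/3, X = (3/2, 3/4) and [TXS]:[XHL] = 1/2 as required.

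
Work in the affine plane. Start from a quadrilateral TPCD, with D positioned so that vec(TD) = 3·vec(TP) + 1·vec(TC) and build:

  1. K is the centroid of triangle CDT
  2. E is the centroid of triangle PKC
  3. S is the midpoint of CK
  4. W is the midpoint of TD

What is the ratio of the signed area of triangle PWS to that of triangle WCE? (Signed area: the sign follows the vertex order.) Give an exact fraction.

Work in coordinates with T = (0, 0), P = (1, 0), C = (0, 1), D = (3, 1).
1. K is the centroid of triangle CDT ⇒ K = (1, 2/3)
2. E is the centroid of triangle PKC ⇒ E = (2/3, 5/9)
3. S is the midpoint of CK ⇒ S = (1/2, 5/6)
4. W is the midpoint of TD ⇒ W = (3/2, 1/2)
2·[PWS] = 2/3, 2·[WCE] = 1/3
[PWS]:[WCE] = 2/3:1/3 = 2

[PWS]:[WCE] = 2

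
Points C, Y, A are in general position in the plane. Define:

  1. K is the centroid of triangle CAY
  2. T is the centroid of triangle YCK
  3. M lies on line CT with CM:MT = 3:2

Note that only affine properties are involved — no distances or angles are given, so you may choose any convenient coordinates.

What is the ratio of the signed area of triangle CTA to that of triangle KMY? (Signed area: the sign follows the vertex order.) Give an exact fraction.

[CTA]:[KMY] = 20/9

Set C = (0, 0), Y = (1, 0), A = (0, 1); any affine frame gives the same invariant.
1. K is the centroid of triangle CAY ⇒ K = (1/3, 1/3)
2. T is the centroid of triangle YCK ⇒ T = (4/9, 1/9)
3. M lies on line CT with CM:MT = 3:2 ⇒ M = (4/15, 1/15)
2·[CTA] = 4/9, 2·[KMY] = 1/5
[CTA]:[KMY] = 4/9:1/5 = 20/9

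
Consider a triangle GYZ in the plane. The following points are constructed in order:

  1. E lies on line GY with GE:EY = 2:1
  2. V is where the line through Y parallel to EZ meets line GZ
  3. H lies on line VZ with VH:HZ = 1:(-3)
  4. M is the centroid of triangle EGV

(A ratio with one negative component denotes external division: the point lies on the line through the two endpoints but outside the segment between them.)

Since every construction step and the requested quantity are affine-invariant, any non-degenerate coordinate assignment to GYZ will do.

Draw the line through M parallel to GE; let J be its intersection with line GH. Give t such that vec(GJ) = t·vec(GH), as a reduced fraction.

Set G = (0, 0), Y = (1, 0), Z = (0, 1); any affine frame gives the same invariant.
1. E lies on line GY with GE:EY = 2:1 ⇒ E = (2/3, 0)
2. V is where the line through Y parallel to EZ meets line GZ ⇒ V = (0, 3/2)
3. H lies on line VZ with VH:HZ = 1:(-3) ⇒ H = (0, 7/4)
4. M is the centroid of triangle EGV ⇒ M = (2/9, 1/2)
through M parallel to GE: direction (2/3, 0); meets GH at J = (0, 1/2)
J = G + t·(H−G) with t = 2/7

t = 2/7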